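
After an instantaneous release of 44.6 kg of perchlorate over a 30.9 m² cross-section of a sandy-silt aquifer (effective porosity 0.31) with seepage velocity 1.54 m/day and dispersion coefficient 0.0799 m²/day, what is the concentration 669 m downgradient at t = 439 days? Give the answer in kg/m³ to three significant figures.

For an instantaneous plane source, C(x,t) = M/(n_e·A·√(4πDt)) · exp(−(x−vt)²/(4Dt)), with n_e·A the pore (flow) area.
Plume center vt = 1.54 × 439 = 676.06 m, so the well at 669 m is 7.06 m upgradient of the peak.
√(4πDt) = 20.99 m, giving peak height M/(n_e·A·√(4πDt)) = 44.6/(0.31 × 30.9 × 20.99) = 0.2218 kg/m³.
(x−vt)²/(4Dt) = (-7.06)²/(4 × 0.0799 × 439) = 0.3553; exp(−0.3553) = 0.7010.
C = 0.2218 × 0.7010 = 0.155 kg/m³.

0.155 kg/m³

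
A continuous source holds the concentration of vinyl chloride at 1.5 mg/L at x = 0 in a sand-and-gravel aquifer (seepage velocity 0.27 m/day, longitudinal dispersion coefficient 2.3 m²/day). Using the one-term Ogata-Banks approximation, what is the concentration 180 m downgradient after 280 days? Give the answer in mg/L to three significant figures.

0.00272 mg/L

For a continuous step input, C/C₀ ≈ ½·erfc((x−vt)/(2√(Dt))).
vt = 0.27 × 280 = 75.6 m and 2√(Dt) = 2√(2.3 × 280) = 50.75 m.
Argument (x−vt)/(2√(Dt)) = (180 − 75.6)/50.75 = 2.057; ½·erfc(2.057) = 0.001813.
C = 1.5 × 0.001813 = 0.00272 mg/L.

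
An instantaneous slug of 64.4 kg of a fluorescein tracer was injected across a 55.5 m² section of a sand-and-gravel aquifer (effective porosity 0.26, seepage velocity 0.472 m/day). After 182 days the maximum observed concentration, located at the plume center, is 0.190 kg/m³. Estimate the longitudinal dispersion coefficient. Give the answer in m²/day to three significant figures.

0.241 m²/day

At the plume center C_max = M/(n_e·A·√(4πDt)), so D = M²/(4πt·(n_e·A·C_max)²).
n_e·A·C_max = 0.26 × 55.5 × 0.190 = 2.742 kg/m.
D = 64.4²/(4π × 182 × 2.742²) = 0.241 m²/day.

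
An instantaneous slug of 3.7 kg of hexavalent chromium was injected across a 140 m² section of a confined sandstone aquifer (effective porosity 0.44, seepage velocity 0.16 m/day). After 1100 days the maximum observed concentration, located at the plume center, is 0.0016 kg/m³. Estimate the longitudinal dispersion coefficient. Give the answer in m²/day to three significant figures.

0.102 m²/day

At the plume center C_max = M/(n_e·A·√(4πDt)), so D = M²/(4πt·(n_e·A·C_max)²).
n_e·A·C_max = 0.44 × 140 × 0.0016 = 0.09856 kg/m.
D = 3.7²/(4π × 1100 × 0.09856²) = 0.102 m²/day.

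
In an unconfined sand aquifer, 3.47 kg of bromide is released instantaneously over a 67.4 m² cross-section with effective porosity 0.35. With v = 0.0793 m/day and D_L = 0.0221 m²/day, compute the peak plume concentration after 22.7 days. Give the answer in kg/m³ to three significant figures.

The peak of an instantaneous 1D plume sits at x = vt; there the Gaussian factor is 1 and C_max = M/(n_e·A·√(4πDt)), where n_e·A is the pore area the mass is dissolved in.
√(4πDt) = √(4π × 0.0221 × 22.7) = 2.511 m, so C_max = 3.47/(0.35 × 67.4 × 2.511) = 0.0586 kg/m³.

0.0586 kg/m³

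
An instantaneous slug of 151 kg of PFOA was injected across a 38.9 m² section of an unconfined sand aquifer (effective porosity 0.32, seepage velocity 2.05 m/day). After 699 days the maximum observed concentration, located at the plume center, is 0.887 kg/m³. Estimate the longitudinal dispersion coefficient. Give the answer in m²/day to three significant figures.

0.0213 m²/day

At the plume center C_max = M/(n_e·A·√(4πDt)), so D = M²/(4πt·(n_e·A·C_max)²).
n_e·A·C_max = 0.32 × 38.9 × 0.887 = 11.04 kg/m.
D = 151²/(4π × 699 × 11.04²) = 0.0213 m²/day.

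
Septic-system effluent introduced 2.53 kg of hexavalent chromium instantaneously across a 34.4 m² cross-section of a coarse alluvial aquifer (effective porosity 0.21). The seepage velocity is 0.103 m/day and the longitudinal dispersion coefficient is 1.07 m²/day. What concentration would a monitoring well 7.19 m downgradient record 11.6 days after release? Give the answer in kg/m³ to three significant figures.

0.0136 kg/m³

For an instantaneous plane source, C(x,t) = M/(n_e·A·√(4πDt)) · exp(−(x−vt)²/(4Dt)), with n_e·A the pore (flow) area.
Plume center vt = 0.103 × 11.6 = 1.1948 m, so the well at 7.19 m is 5.9952 m downgradient of the peak.
√(4πDt) = 12.49 m, giving peak height M/(n_e·A·√(4πDt)) = 2.53/(0.21 × 34.4 × 12.49) = 0.02804 kg/m³.
(x−vt)²/(4Dt) = (5.9952)²/(4 × 1.07 × 11.6) = 0.7239; exp(−0.7239) = 0.4849.
C = 0.02804 × 0.4849 = 0.0136 kg/m³.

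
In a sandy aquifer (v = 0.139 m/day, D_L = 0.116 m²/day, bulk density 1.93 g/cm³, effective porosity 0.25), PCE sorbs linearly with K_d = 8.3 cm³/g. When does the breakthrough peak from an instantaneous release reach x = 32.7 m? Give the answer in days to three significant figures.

14900 days

Retardation factor R = 1 + ρ_b·K_d/n = 1 + 1.93 × 8.3/0.25 = 65.08.
Sorption retards both mechanisms: v_R = v/R = 0.002136 m/day, D_R = D/R = 0.001782 m²/day.
Peak time from v_R²t² + 2D_R t − x² = 0: t = (√(D_R² + v_R²x²) − D_R)/v_R².
√(D_R² + v_R²x²) = √(0.001782² + 0.002136² × 32.7²) = 0.06987; v_R² = 4.562e-06.
t = (0.06987 − 0.001782)/4.562e-06 = 14900 days.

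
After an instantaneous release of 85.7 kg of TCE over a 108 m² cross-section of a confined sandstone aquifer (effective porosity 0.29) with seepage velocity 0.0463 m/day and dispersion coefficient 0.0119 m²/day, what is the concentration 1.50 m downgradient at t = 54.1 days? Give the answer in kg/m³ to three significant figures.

For an instantaneous plane source, C(x,t) = M/(n_e·A·√(4πDt)) · exp(−(x−vt)²/(4Dt)), with n_e·A the pore (flow) area.
Plume center vt = 0.0463 × 54.1 = 2.50483 m, so the well at 1.50 m is 1.00483 m upgradient of the peak.
√(4πDt) = 2.844 m, giving peak height M/(n_e·A·√(4πDt)) = 85.7/(0.29 × 108 × 2.844) = 0.9621 kg/m³.
(x−vt)²/(4Dt) = (-1.00483)²/(4 × 0.0119 × 54.1) = 0.3921; exp(−0.3921) = 0.6756.
C = 0.9621 × 0.6756 = 0.650 kg/m³.

0.650 kg/m³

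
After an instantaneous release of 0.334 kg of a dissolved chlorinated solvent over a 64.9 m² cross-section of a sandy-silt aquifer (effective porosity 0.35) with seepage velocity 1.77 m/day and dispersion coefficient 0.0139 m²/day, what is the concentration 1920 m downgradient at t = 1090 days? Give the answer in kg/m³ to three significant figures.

For an instantaneous plane source, C(x,t) = M/(n_e·A·√(4πDt)) · exp(−(x−vt)²/(4Dt)), with n_e·A the pore (flow) area.
Plume center vt = 1.77 × 1090 = 1929.3 m, so the well at 1920 m is 9.3 m upgradient of the peak.
√(4πDt) = 13.80 m, giving peak height M/(n_e·A·√(4πDt)) = 0.334/(0.35 × 64.9 × 13.80) = 0.001066 kg/m³.
(x−vt)²/(4Dt) = (-9.3)²/(4 × 0.0139 × 1090) = 1.427; exp(−1.427) = 0.2400.
C = 0.001066 × 0.2400 = 0.000256 kg/m³.

0.000256 kg/m³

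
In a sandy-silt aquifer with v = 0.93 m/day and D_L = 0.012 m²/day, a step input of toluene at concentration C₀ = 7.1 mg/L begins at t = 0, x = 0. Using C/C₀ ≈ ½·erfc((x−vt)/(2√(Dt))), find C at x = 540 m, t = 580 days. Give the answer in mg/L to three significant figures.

For a continuous step input, C/C₀ ≈ ½·erfc((x−vt)/(2√(Dt))).
vt = 0.93 × 580 = 539.4 m and 2√(Dt) = 2√(0.012 × 580) = 5.276 m.
Argument (x−vt)/(2√(Dt)) = (540 − 539.4)/5.276 = 0.1137; ½·erfc(0.1137) = 0.4361.
C = 7.1 × 0.4361 = 3.10 mg/L.

3.10 mg/L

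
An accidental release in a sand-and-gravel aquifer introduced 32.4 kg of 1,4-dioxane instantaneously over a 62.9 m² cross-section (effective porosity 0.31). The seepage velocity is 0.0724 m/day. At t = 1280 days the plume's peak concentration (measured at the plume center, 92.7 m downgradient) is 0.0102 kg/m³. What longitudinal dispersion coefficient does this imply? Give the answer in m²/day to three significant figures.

1.65 m²/day

At the plume center C_max = M/(n_e·A·√(4πDt)), so D = M²/(4πt·(n_e·A·C_max)²).
n_e·A·C_max = 0.31 × 62.9 × 0.0102 = 0.1989 kg/m.
D = 32.4²/(4π × 1280 × 0.1989²) = 1.65 m²/day.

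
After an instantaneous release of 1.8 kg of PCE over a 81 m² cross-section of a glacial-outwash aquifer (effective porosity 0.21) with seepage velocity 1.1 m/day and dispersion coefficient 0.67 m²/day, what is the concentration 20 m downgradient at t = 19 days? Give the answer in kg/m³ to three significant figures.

For an instantaneous plane source, C(x,t) = M/(n_e·A·√(4πDt)) · exp(−(x−vt)²/(4Dt)), with n_e·A the pore (flow) area.
Plume center vt = 1.1 × 19 = 20.9 m, so the well at 20 m is 0.9 m upgradient of the peak.
√(4πDt) = 12.65 m, giving peak height M/(n_e·A·√(4πDt)) = 1.8/(0.21 × 81 × 12.65) = 0.008365 kg/m³.
(x−vt)²/(4Dt) = (-0.9)²/(4 × 0.67 × 19) = 0.01591; exp(−0.01591) = 0.9842.
C = 0.008365 × 0.9842 = 0.00823 kg/m³.

0.00823 kg/m³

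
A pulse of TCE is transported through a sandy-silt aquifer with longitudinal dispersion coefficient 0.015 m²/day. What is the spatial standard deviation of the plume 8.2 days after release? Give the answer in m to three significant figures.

0.496 m

Dispersive spreading gives a Gaussian with σ² = 2Dt; advection only shifts the center.
σ = √(2 × 0.015 × 8.2) = 0.496 m.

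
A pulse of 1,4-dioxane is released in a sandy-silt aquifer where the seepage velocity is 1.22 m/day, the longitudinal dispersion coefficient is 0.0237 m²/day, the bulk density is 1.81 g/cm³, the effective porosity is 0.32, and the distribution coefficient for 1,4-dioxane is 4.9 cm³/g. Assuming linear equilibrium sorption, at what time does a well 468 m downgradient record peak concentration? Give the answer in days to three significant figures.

11000 days

Retardation factor R = 1 + ρ_b·K_d/n = 1 + 1.81 × 4.9/0.32 = 28.72.
Sorption retards both mechanisms: v_R = v/R = 0.04248 m/day, D_R = D/R = 0.0008252 m²/day.
Peak time from v_R²t² + 2D_R t − x² = 0: t = (√(D_R² + v_R²x²) − D_R)/v_R².
√(D_R² + v_R²x²) = √(0.0008252² + 0.04248² × 468²) = 19.88; v_R² = 0.001805.
t = (19.88 − 0.0008252)/0.001805 = 11000 days.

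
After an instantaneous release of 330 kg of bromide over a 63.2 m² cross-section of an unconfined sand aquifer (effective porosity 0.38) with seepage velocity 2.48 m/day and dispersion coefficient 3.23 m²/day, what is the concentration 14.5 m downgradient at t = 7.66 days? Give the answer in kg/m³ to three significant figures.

For an instantaneous plane source, C(x,t) = M/(n_e·A·√(4πDt)) · exp(−(x−vt)²/(4Dt)), with n_e·A the pore (flow) area.
Plume center vt = 2.48 × 7.66 = 18.9968 m, so the well at 14.5 m is 4.4968 m upgradient of the peak.
√(4πDt) = 17.63 m, giving peak height M/(n_e·A·√(4πDt)) = 330/(0.38 × 63.2 × 17.63) = 0.7794 kg/m³.
(x−vt)²/(4Dt) = (-4.4968)²/(4 × 3.23 × 7.66) = 0.2043; exp(−0.2043) = 0.8152.
C = 0.7794 × 0.8152 = 0.635 kg/m³.

0.635 kg/m³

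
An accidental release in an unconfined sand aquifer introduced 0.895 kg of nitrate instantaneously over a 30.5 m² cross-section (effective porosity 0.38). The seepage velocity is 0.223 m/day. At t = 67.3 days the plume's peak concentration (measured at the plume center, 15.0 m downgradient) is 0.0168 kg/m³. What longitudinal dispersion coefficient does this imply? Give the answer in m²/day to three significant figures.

At the plume center C_max = M/(n_e·A·√(4πDt)), so D = M²/(4πt·(n_e·A·C_max)²).
n_e·A·C_max = 0.38 × 30.5 × 0.0168 = 0.1947 kg/m.
D = 0.895²/(4π × 67.3 × 0.1947²) = 0.0250 m²/day.

0.0250 m²/day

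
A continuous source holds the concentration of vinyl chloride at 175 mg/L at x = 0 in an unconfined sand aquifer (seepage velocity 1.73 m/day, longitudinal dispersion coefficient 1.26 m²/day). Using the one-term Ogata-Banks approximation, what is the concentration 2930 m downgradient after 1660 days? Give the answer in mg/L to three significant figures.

For a continuous step input, C/C₀ ≈ ½·erfc((x−vt)/(2√(Dt))).
vt = 1.73 × 1660 = 2871.8 m and 2√(Dt) = 2√(1.26 × 1660) = 91.47 m.
Argument (x−vt)/(2√(Dt)) = (2930 − 2871.8)/91.47 = 0.6363; ½·erfc(0.6363) = 0.1841.
C = 175 × 0.1841 = 32.2 mg/L.

32.2 mg/L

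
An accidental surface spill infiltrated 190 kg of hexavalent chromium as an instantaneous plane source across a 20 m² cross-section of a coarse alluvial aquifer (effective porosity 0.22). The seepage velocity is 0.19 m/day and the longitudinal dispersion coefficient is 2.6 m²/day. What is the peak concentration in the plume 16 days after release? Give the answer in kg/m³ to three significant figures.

The peak of an instantaneous 1D plume sits at x = vt; there the Gaussian factor is 1 and C_max = M/(n_e·A·√(4πDt)), where n_e·A is the pore area the mass is dissolved in.
√(4πDt) = √(4π × 2.6 × 16) = 22.86 m, so C_max = 190/(0.22 × 20 × 22.86) = 1.89 kg/m³.

1.89 kg/m³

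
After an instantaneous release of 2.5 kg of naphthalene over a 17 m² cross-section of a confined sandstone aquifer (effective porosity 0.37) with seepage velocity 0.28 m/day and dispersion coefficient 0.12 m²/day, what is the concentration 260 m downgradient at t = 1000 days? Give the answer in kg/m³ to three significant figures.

For an instantaneous plane source, C(x,t) = M/(n_e·A·√(4πDt)) · exp(−(x−vt)²/(4Dt)), with n_e·A the pore (flow) area.
Plume center vt = 0.28 × 1000 = 280 m, so the well at 260 m is 20 m upgradient of the peak.
√(4πDt) = 38.83 m, giving peak height M/(n_e·A·√(4πDt)) = 2.5/(0.37 × 17 × 38.83) = 0.01024 kg/m³.
(x−vt)²/(4Dt) = (-20)²/(4 × 0.12 × 1000) = 0.8333; exp(−0.8333) = 0.4346.
C = 0.01024 × 0.4346 = 0.00445 kg/m³.

0.00445 kg/m³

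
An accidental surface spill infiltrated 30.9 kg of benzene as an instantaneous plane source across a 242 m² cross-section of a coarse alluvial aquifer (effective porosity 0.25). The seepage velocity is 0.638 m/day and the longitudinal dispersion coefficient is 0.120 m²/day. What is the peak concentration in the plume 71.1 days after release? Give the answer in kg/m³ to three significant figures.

0.0493 kg/m³

The peak of an instantaneous 1D plume sits at x = vt; there the Gaussian factor is 1 and C_max = M/(n_e·A·√(4πDt)), where n_e·A is the pore area the mass is dissolved in.
√(4πDt) = √(4π × 0.120 × 71.1) = 10.35 m, so C_max = 30.9/(0.25 × 242 × 10.35) = 0.0493 kg/m³.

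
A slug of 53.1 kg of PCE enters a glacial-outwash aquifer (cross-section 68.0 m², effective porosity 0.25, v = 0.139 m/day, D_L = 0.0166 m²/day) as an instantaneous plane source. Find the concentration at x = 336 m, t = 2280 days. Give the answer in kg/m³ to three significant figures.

0.0129 kg/m³

For an instantaneous plane source, C(x,t) = M/(n_e·A·√(4πDt)) · exp(−(x−vt)²/(4Dt)), with n_e·A the pore (flow) area.
Plume center vt = 0.139 × 2280 = 316.92 m, so the well at 336 m is 19.08 m downgradient of the peak.
√(4πDt) = 21.81 m, giving peak height M/(n_e·A·√(4πDt)) = 53.1/(0.25 × 68.0 × 21.81) = 0.1432 kg/m³.
(x−vt)²/(4Dt) = (19.08)²/(4 × 0.0166 × 2280) = 2.405; exp(−2.405) = 0.09027.
C = 0.1432 × 0.09027 = 0.0129 kg/m³.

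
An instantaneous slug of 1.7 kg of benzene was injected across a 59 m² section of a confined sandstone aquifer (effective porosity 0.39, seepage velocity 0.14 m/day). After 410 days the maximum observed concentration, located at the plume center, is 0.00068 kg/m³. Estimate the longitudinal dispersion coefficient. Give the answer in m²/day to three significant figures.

At the plume center C_max = M/(n_e·A·√(4πDt)), so D = M²/(4πt·(n_e·A·C_max)²).
n_e·A·C_max = 0.39 × 59 × 0.00068 = 0.01565 kg/m.
D = 1.7²/(4π × 410 × 0.01565²) = 2.29 m²/day.

2.29 m²/day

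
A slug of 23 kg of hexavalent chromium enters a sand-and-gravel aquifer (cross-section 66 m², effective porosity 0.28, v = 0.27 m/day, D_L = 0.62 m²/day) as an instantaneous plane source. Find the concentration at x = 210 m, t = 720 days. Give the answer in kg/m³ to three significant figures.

0.0145 kg/m³

For an instantaneous plane source, C(x,t) = M/(n_e·A·√(4πDt)) · exp(−(x−vt)²/(4Dt)), with n_e·A the pore (flow) area.
Plume center vt = 0.27 × 720 = 194.4 m, so the well at 210 m is 15.6 m downgradient of the peak.
√(4πDt) = 74.90 m, giving peak height M/(n_e·A·√(4πDt)) = 23/(0.28 × 66 × 74.90) = 0.01662 kg/m³.
(x−vt)²/(4Dt) = (15.6)²/(4 × 0.62 × 720) = 0.1363; exp(−0.1363) = 0.8726.
C = 0.01662 × 0.8726 = 0.0145 kg/m³.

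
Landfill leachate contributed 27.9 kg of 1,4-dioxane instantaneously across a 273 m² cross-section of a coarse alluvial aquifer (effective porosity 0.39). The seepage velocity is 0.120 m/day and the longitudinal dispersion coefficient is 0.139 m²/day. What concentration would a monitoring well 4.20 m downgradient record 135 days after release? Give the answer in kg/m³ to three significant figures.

For an instantaneous plane source, C(x,t) = M/(n_e·A·√(4πDt)) · exp(−(x−vt)²/(4Dt)), with n_e·A the pore (flow) area.
Plume center vt = 0.120 × 135 = 16.2 m, so the well at 4.20 m is 12 m upgradient of the peak.
√(4πDt) = 15.36 m, giving peak height M/(n_e·A·√(4πDt)) = 27.9/(0.39 × 273 × 15.36) = 0.01706 kg/m³.
(x−vt)²/(4Dt) = (-12)²/(4 × 0.139 × 135) = 1.918; exp(−1.918) = 0.1469.
C = 0.01706 × 0.1469 = 0.00251 kg/m³.

0.00251 kg/m³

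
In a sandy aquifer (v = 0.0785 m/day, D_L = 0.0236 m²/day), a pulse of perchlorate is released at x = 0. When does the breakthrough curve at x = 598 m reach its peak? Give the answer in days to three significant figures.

7610 days

For the 1D instantaneous-source solution, setting ∂C/∂t = 0 at fixed x gives v²t² + 2Dt − x² = 0, so t = (√(D² + v²x²) − D)/v².
√(D² + v²x²) = √(0.0236² + 0.0785² × 598²) = 46.94; v² = 0.00616225.
t = (46.94 − 0.0236)/0.00616225 = 7610 days (vs. the pure-advection estimate x/v = 7620 d).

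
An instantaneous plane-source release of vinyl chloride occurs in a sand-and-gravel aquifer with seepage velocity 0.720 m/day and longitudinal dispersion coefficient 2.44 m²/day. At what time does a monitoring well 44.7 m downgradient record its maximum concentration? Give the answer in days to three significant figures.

57.6 days

For the 1D instantaneous-source solution, setting ∂C/∂t = 0 at fixed x gives v²t² + 2Dt − x² = 0, so t = (√(D² + v²x²) − D)/v².
√(D² + v²x²) = √(2.44² + 0.720² × 44.7²) = 32.28; v² = 0.5184.
t = (32.28 − 2.44)/0.5184 = 57.6 days (vs. the pure-advection estimate x/v = 62.1 d).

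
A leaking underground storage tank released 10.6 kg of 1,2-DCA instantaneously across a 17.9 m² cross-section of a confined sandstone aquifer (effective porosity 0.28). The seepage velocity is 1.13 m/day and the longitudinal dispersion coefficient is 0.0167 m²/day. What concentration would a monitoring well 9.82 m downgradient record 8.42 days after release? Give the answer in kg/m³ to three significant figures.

1.35 kg/m³

For an instantaneous plane source, C(x,t) = M/(n_e·A·√(4πDt)) · exp(−(x−vt)²/(4Dt)), with n_e·A the pore (flow) area.
Plume center vt = 1.13 × 8.42 = 9.5146 m, so the well at 9.82 m is 0.3054 m downgradient of the peak.
√(4πDt) = 1.329 m, giving peak height M/(n_e·A·√(4πDt)) = 10.6/(0.28 × 17.9 × 1.329) = 1.591 kg/m³.
(x−vt)²/(4Dt) = (0.3054)²/(4 × 0.0167 × 8.42) = 0.1658; exp(−0.1658) = 0.8472.
C = 1.591 × 0.8472 = 1.35 kg/m³.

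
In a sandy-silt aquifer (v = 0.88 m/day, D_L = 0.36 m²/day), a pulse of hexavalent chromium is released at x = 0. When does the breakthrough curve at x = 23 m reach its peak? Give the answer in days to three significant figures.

For the 1D instantaneous-source solution, setting ∂C/∂t = 0 at fixed x gives v²t² + 2Dt − x² = 0, so t = (√(D² + v²x²) − D)/v².
√(D² + v²x²) = √(0.36² + 0.88² × 23²) = 20.24; v² = 0.7744.
t = (20.24 − 0.36)/0.7744 = 25.7 days (vs. the pure-advection estimate x/v = 26.1 d).

25.7 days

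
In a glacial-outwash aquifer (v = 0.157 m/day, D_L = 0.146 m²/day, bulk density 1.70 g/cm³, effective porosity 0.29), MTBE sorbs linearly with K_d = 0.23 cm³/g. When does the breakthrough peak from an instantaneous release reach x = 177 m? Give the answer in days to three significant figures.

2630 days

Retardation factor R = 1 + ρ_b·K_d/n = 1 + 1.70 × 0.23/0.29 = 2.348.
Sorption retards both mechanisms: v_R = v/R = 0.06687 m/day, D_R = D/R = 0.06218 m²/day.
Peak time from v_R²t² + 2D_R t − x² = 0: t = (√(D_R² + v_R²x²) − D_R)/v_R².
√(D_R² + v_R²x²) = √(0.06218² + 0.06687² × 177²) = 11.84; v_R² = 0.004472.
t = (11.84 − 0.06218)/0.004472 = 2630 days.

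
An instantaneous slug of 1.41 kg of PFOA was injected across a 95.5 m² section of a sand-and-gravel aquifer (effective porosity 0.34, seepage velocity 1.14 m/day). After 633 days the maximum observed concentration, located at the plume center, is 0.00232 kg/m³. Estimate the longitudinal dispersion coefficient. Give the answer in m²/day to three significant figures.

At the plume center C_max = M/(n_e·A·√(4πDt)), so D = M²/(4πt·(n_e·A·C_max)²).
n_e·A·C_max = 0.34 × 95.5 × 0.00232 = 0.07533 kg/m.
D = 1.41²/(4π × 633 × 0.07533²) = 0.0440 m²/day.

0.0440 m²/day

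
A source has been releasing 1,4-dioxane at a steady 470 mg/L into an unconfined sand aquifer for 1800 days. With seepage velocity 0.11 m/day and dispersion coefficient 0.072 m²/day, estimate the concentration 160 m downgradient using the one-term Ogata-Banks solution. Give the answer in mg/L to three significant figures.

For a continuous step input, C/C₀ ≈ ½·erfc((x−vt)/(2√(Dt))).
vt = 0.11 × 1800 = 198 m and 2√(Dt) = 2√(0.072 × 1800) = 22.77 m.
Argument (x−vt)/(2√(Dt)) = (160 − 198)/22.77 = -1.669; ½·erfc(-1.669) = 0.9909.
C = 470 × 0.9909 = 466 mg/L.

466 mg/L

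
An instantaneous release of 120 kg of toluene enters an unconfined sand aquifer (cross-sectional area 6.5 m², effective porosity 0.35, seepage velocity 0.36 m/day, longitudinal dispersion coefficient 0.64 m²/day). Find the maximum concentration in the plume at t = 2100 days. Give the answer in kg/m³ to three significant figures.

0.406 kg/m³

The peak of an instantaneous 1D plume sits at x = vt; there the Gaussian factor is 1 and C_max = M/(n_e·A·√(4πDt)), where n_e·A is the pore area the mass is dissolved in.
√(4πDt) = √(4π × 0.64 × 2100) = 130.0 m, so C_max = 120/(0.35 × 6.5 × 130.0) = 0.406 kg/m³.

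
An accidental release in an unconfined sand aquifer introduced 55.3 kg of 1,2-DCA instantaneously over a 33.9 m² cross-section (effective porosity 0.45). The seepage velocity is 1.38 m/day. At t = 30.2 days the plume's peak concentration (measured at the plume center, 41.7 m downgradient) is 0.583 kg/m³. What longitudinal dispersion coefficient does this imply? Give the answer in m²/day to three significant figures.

0.102 m²/day

At the plume center C_max = M/(n_e·A·√(4πDt)), so D = M²/(4πt·(n_e·A·C_max)²).
n_e·A·C_max = 0.45 × 33.9 × 0.583 = 8.894 kg/m.
D = 55.3²/(4π × 30.2 × 8.894²) = 0.102 m²/day.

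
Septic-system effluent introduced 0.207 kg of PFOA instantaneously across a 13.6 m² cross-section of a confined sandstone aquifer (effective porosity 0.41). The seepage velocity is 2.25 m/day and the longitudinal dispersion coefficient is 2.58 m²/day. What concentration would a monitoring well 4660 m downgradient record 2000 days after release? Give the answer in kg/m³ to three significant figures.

For an instantaneous plane source, C(x,t) = M/(n_e·A·√(4πDt)) · exp(−(x−vt)²/(4Dt)), with n_e·A the pore (flow) area.
Plume center vt = 2.25 × 2000 = 4500 m, so the well at 4660 m is 160 m downgradient of the peak.
√(4πDt) = 254.6 m, giving peak height M/(n_e·A·√(4πDt)) = 0.207/(0.41 × 13.6 × 254.6) = 0.0001458 kg/m³.
(x−vt)²/(4Dt) = (160)²/(4 × 2.58 × 2000) = 1.240; exp(−1.240) = 0.2894.
C = 0.0001458 × 0.2894 = 4.22e-05 kg/m³.

4.22e-05 kg/m³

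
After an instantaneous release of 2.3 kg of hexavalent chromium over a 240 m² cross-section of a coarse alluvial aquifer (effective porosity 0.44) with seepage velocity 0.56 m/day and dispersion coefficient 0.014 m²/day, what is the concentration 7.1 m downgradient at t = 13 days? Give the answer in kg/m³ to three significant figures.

For an instantaneous plane source, C(x,t) = M/(n_e·A·√(4πDt)) · exp(−(x−vt)²/(4Dt)), with n_e·A the pore (flow) area.
Plume center vt = 0.56 × 13 = 7.28 m, so the well at 7.1 m is 0.18 m upgradient of the peak.
√(4πDt) = 1.512 m, giving peak height M/(n_e·A·√(4πDt)) = 2.3/(0.44 × 240 × 1.512) = 0.01440 kg/m³.
(x−vt)²/(4Dt) = (-0.18)²/(4 × 0.014 × 13) = 0.04451; exp(−0.04451) = 0.9565.
C = 0.01440 × 0.9565 = 0.0138 kg/m³.

0.0138 kg/m³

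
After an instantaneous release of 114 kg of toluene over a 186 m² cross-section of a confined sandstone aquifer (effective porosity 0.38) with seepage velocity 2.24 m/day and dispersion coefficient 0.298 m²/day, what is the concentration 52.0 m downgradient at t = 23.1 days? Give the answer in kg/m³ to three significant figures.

0.173 kg/m³

For an instantaneous plane source, C(x,t) = M/(n_e·A·√(4πDt)) · exp(−(x−vt)²/(4Dt)), with n_e·A the pore (flow) area.
Plume center vt = 2.24 × 23.1 = 51.744 m, so the well at 52.0 m is 0.256 m downgradient of the peak.
√(4πDt) = 9.301 m, giving peak height M/(n_e·A·√(4πDt)) = 114/(0.38 × 186 × 9.301) = 0.1734 kg/m³.
(x−vt)²/(4Dt) = (0.256)²/(4 × 0.298 × 23.1) = 0.002380; exp(−0.002380) = 0.9976.
C = 0.1734 × 0.9976 = 0.173 kg/m³.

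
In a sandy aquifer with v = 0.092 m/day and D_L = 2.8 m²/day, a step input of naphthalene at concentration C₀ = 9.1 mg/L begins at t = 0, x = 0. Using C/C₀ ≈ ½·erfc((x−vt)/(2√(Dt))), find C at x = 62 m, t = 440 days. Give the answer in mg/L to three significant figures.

3.02 mg/L

For a continuous step input, C/C₀ ≈ ½·erfc((x−vt)/(2√(Dt))).
vt = 0.092 × 440 = 40.48 m and 2√(Dt) = 2√(2.8 × 440) = 70.20 m.
Argument (x−vt)/(2√(Dt)) = (62 − 40.48)/70.20 = 0.3066; ½·erfc(0.3066) = 0.3323.
C = 9.1 × 0.3323 = 3.02 mg/L.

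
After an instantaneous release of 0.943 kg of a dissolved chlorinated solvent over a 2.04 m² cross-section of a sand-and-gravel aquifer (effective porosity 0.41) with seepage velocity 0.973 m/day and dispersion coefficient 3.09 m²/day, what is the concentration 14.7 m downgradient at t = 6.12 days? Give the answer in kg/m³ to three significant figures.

For an instantaneous plane source, C(x,t) = M/(n_e·A·√(4πDt)) · exp(−(x−vt)²/(4Dt)), with n_e·A the pore (flow) area.
Plume center vt = 0.973 × 6.12 = 5.95476 m, so the well at 14.7 m is 8.74524 m downgradient of the peak.
√(4πDt) = 15.42 m, giving peak height M/(n_e·A·√(4πDt)) = 0.943/(0.41 × 2.04 × 15.42) = 0.07312 kg/m³.
(x−vt)²/(4Dt) = (8.74524)²/(4 × 3.09 × 6.12) = 1.011; exp(−1.011) = 0.3639.
C = 0.07312 × 0.3639 = 0.0266 kg/m³.

0.0266 kg/m³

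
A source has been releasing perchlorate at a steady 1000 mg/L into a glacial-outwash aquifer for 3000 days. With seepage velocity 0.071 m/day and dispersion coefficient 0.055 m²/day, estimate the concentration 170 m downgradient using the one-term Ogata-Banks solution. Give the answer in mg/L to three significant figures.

For a continuous step input, C/C₀ ≈ ½·erfc((x−vt)/(2√(Dt))).
vt = 0.071 × 3000 = 213 m and 2√(Dt) = 2√(0.055 × 3000) = 25.69 m.
Argument (x−vt)/(2√(Dt)) = (170 − 213)/25.69 = -1.674; ½·erfc(-1.674) = 0.9910.
C = 1000 × 0.9910 = 991 mg/L.

991 mg/L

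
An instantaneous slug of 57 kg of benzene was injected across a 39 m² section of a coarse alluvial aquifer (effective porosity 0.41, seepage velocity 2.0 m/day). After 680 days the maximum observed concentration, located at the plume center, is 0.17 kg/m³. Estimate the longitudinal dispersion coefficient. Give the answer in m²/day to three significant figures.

At the plume center C_max = M/(n_e·A·√(4πDt)), so D = M²/(4πt·(n_e·A·C_max)²).
n_e·A·C_max = 0.41 × 39 × 0.17 = 2.718 kg/m.
D = 57²/(4π × 680 × 2.718²) = 0.0515 m²/day.

0.0515 m²/day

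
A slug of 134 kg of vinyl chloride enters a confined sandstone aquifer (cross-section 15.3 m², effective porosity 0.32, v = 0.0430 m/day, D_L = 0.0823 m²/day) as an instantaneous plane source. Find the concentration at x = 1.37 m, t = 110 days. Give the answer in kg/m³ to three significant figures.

1.88 kg/m³

For an instantaneous plane source, C(x,t) = M/(n_e·A·√(4πDt)) · exp(−(x−vt)²/(4Dt)), with n_e·A the pore (flow) area.
Plume center vt = 0.0430 × 110 = 4.73 m, so the well at 1.37 m is 3.36 m upgradient of the peak.
√(4πDt) = 10.67 m, giving peak height M/(n_e·A·√(4πDt)) = 134/(0.32 × 15.3 × 10.67) = 2.565 kg/m³.
(x−vt)²/(4Dt) = (-3.36)²/(4 × 0.0823 × 110) = 0.3118; exp(−0.3118) = 0.7321.
C = 2.565 × 0.7321 = 1.88 kg/m³.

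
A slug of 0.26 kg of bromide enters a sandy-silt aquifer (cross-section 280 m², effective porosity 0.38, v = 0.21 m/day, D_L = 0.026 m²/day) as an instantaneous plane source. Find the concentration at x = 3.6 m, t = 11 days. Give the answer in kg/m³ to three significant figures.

For an instantaneous plane source, C(x,t) = M/(n_e·A·√(4πDt)) · exp(−(x−vt)²/(4Dt)), with n_e·A the pore (flow) area.
Plume center vt = 0.21 × 11 = 2.31 m, so the well at 3.6 m is 1.29 m downgradient of the peak.
√(4πDt) = 1.896 m, giving peak height M/(n_e·A·√(4πDt)) = 0.26/(0.38 × 280 × 1.896) = 0.001289 kg/m³.
(x−vt)²/(4Dt) = (1.29)²/(4 × 0.026 × 11) = 1.455; exp(−1.455) = 0.2334.
C = 0.001289 × 0.2334 = 0.000301 kg/m³.

0.000301 kg/m³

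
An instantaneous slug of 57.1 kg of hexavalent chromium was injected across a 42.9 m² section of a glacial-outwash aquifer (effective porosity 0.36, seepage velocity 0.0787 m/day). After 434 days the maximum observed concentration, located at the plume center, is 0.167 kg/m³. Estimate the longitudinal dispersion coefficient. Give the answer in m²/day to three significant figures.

0.0899 m²/day

At the plume center C_max = M/(n_e·A·√(4πDt)), so D = M²/(4πt·(n_e·A·C_max)²).
n_e·A·C_max = 0.36 × 42.9 × 0.167 = 2.579 kg/m.
D = 57.1²/(4π × 434 × 2.579²) = 0.0899 m²/day.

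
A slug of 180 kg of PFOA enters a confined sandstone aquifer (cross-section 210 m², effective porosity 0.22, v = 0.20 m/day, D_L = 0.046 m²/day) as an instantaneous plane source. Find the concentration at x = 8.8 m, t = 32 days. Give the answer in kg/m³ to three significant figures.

For an instantaneous plane source, C(x,t) = M/(n_e·A·√(4πDt)) · exp(−(x−vt)²/(4Dt)), with n_e·A the pore (flow) area.
Plume center vt = 0.20 × 32 = 6.4 m, so the well at 8.8 m is 2.4 m downgradient of the peak.
√(4πDt) = 4.301 m, giving peak height M/(n_e·A·√(4πDt)) = 180/(0.22 × 210 × 4.301) = 0.9059 kg/m³.
(x−vt)²/(4Dt) = (2.4)²/(4 × 0.046 × 32) = 0.9783; exp(−0.9783) = 0.3759.
C = 0.9059 × 0.3759 = 0.341 kg/m³.

0.341 kg/m³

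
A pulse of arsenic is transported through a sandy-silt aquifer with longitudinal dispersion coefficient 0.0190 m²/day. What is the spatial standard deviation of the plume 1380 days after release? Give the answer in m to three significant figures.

7.24 m

Dispersive spreading gives a Gaussian with σ² = 2Dt; advection only shifts the center.
σ = √(2 × 0.0190 × 1380) = 7.24 m.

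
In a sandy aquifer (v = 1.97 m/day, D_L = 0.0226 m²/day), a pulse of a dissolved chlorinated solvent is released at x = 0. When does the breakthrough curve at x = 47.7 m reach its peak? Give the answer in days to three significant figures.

For the 1D instantaneous-source solution, setting ∂C/∂t = 0 at fixed x gives v²t² + 2Dt − x² = 0, so t = (√(D² + v²x²) − D)/v².
√(D² + v²x²) = √(0.0226² + 1.97² × 47.7²) = 93.97; v² = 3.8809.
t = (93.97 − 0.0226)/3.8809 = 24.2 days (vs. the pure-advection estimate x/v = 24.2 d).

24.2 days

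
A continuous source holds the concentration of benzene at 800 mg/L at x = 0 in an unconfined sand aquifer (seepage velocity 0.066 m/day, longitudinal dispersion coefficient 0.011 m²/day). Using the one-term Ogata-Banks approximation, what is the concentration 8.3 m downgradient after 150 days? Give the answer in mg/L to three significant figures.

For a continuous step input, C/C₀ ≈ ½·erfc((x−vt)/(2√(Dt))).
vt = 0.066 × 150 = 9.9 m and 2√(Dt) = 2√(0.011 × 150) = 2.569 m.
Argument (x−vt)/(2√(Dt)) = (8.3 − 9.9)/2.569 = -0.6228; ½·erfc(-0.6228) = 0.8108.
C = 800 × 0.8108 = 649 mg/L.

649 mg/L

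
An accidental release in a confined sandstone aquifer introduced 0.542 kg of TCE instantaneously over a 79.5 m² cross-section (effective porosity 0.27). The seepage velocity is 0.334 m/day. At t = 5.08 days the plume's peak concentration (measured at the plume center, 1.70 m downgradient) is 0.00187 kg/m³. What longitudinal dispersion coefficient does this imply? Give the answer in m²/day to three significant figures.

2.86 m²/day

At the plume center C_max = M/(n_e·A·√(4πDt)), so D = M²/(4πt·(n_e·A·C_max)²).
n_e·A·C_max = 0.27 × 79.5 × 0.00187 = 0.04014 kg/m.
D = 0.542²/(4π × 5.08 × 0.04014²) = 2.86 m²/day.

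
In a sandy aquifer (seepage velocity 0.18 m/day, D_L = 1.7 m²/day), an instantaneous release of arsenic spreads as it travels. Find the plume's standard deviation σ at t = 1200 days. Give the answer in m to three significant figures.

63.9 m

Dispersive spreading gives a Gaussian with σ² = 2Dt; advection only shifts the center.
σ = √(2 × 1.7 × 1200) = 63.9 m.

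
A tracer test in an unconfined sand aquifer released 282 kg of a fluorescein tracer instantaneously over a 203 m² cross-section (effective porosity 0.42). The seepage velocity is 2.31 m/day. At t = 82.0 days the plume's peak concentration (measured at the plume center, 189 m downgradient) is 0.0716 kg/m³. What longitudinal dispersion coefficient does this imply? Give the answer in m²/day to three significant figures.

2.07 m²/day

At the plume center C_max = M/(n_e·A·√(4πDt)), so D = M²/(4πt·(n_e·A·C_max)²).
n_e·A·C_max = 0.42 × 203 × 0.0716 = 6.105 kg/m.
D = 282²/(4π × 82.0 × 6.105²) = 2.07 m²/day.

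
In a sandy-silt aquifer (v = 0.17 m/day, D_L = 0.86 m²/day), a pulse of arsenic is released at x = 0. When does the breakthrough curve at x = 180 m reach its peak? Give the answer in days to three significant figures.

1030 days

For the 1D instantaneous-source solution, setting ∂C/∂t = 0 at fixed x gives v²t² + 2Dt − x² = 0, so t = (√(D² + v²x²) − D)/v².
√(D² + v²x²) = √(0.86² + 0.17² × 180²) = 30.61; v² = 0.0289.
t = (30.61 − 0.86)/0.0289 = 1030 days (vs. the pure-advection estimate x/v = 1060 d).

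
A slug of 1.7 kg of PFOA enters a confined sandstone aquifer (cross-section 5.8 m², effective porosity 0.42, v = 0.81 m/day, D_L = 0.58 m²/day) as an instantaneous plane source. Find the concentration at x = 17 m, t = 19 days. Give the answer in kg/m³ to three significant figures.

For an instantaneous plane source, C(x,t) = M/(n_e·A·√(4πDt)) · exp(−(x−vt)²/(4Dt)), with n_e·A the pore (flow) area.
Plume center vt = 0.81 × 19 = 15.39 m, so the well at 17 m is 1.61 m downgradient of the peak.
√(4πDt) = 11.77 m, giving peak height M/(n_e·A·√(4πDt)) = 1.7/(0.42 × 5.8 × 11.77) = 0.05929 kg/m³.
(x−vt)²/(4Dt) = (1.61)²/(4 × 0.58 × 19) = 0.05880; exp(−0.05880) = 0.9429.
C = 0.05929 × 0.9429 = 0.0559 kg/m³.

0.0559 kg/m³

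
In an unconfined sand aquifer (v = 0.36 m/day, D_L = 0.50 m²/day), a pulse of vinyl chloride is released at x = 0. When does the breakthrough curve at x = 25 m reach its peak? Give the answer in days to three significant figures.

65.7 days

For the 1D instantaneous-source solution, setting ∂C/∂t = 0 at fixed x gives v²t² + 2Dt − x² = 0, so t = (√(D² + v²x²) − D)/v².
√(D² + v²x²) = √(0.50² + 0.36² × 25²) = 9.014; v² = 0.1296.
t = (9.014 − 0.50)/0.1296 = 65.7 days (vs. the pure-advection estimate x/v = 69.4 d).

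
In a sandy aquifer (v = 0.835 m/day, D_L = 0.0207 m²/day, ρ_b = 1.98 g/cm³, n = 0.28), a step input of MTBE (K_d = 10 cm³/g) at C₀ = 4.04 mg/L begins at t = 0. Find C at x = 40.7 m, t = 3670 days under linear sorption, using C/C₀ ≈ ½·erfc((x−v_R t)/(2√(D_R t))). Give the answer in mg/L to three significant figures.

Retardation factor R = 1 + ρ_b·K_d/n = 1 + 1.98 × 10/0.28 = 71.71.
Sorption retards both mechanisms: v_R = v/R = 0.01164 m/day, D_R = D/R = 0.0002887 m²/day.
v_R·t = 0.01164 × 3670 = 42.7188 m; 2√(D_R t) = 2.059 m; argument = (40.7 − 42.7188)/2.059 = -0.9805.
C = C₀ × ½·erfc(-0.9805) = 4.04 × 0.9172 = 3.71 mg/L.

3.71 mg/L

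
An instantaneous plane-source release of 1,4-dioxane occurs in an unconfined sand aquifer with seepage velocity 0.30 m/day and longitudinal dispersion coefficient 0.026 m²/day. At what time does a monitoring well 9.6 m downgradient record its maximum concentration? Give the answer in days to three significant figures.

31.7 days

For the 1D instantaneous-source solution, setting ∂C/∂t = 0 at fixed x gives v²t² + 2Dt − x² = 0, so t = (√(D² + v²x²) − D)/v².
√(D² + v²x²) = √(0.026² + 0.30² × 9.6²) = 2.880; v² = 0.09.
t = (2.880 − 0.026)/0.09 = 31.7 days (vs. the pure-advection estimate x/v = 32.0 d).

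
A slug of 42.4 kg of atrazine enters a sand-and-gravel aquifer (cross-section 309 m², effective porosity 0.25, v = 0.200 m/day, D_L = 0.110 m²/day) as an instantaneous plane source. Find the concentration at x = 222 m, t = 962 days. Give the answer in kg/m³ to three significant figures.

For an instantaneous plane source, C(x,t) = M/(n_e·A·√(4πDt)) · exp(−(x−vt)²/(4Dt)), with n_e·A the pore (flow) area.
Plume center vt = 0.200 × 962 = 192.4 m, so the well at 222 m is 29.6 m downgradient of the peak.
√(4πDt) = 36.47 m, giving peak height M/(n_e·A·√(4πDt)) = 42.4/(0.25 × 309 × 36.47) = 0.01505 kg/m³.
(x−vt)²/(4Dt) = (29.6)²/(4 × 0.110 × 962) = 2.070; exp(−2.070) = 0.1262.
C = 0.01505 × 0.1262 = 0.00190 kg/m³.

0.00190 kg/m³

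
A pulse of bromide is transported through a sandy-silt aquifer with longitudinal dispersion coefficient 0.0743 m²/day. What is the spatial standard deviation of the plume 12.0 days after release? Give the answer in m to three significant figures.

1.34 m

Dispersive spreading gives a Gaussian with σ² = 2Dt; advection only shifts the center.
σ = √(2 × 0.0743 × 12.0) = 1.34 m.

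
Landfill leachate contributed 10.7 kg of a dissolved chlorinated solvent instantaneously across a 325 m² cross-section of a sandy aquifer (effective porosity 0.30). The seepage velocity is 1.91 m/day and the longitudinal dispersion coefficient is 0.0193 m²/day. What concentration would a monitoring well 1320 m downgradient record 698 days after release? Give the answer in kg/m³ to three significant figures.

For an instantaneous plane source, C(x,t) = M/(n_e·A·√(4πDt)) · exp(−(x−vt)²/(4Dt)), with n_e·A the pore (flow) area.
Plume center vt = 1.91 × 698 = 1333.18 m, so the well at 1320 m is 13.18 m upgradient of the peak.
√(4πDt) = 13.01 m, giving peak height M/(n_e·A·√(4πDt)) = 10.7/(0.30 × 325 × 13.01) = 0.008435 kg/m³.
(x−vt)²/(4Dt) = (-13.18)²/(4 × 0.0193 × 698) = 3.224; exp(−3.224) = 0.03980.
C = 0.008435 × 0.03980 = 0.000336 kg/m³.

0.000336 kg/m³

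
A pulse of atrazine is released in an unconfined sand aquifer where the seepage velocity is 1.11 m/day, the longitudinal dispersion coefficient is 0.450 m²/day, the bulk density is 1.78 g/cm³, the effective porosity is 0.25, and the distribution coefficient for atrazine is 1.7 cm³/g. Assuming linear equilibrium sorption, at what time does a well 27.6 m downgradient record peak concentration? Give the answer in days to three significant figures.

Retardation factor R = 1 + ρ_b·K_d/n = 1 + 1.78 × 1.7/0.25 = 13.10.
Sorption retards both mechanisms: v_R = v/R = 0.08473 m/day, D_R = D/R = 0.03435 m²/day.
Peak time from v_R²t² + 2D_R t − x² = 0: t = (√(D_R² + v_R²x²) − D_R)/v_R².
√(D_R² + v_R²x²) = √(0.03435² + 0.08473² × 27.6²) = 2.339; v_R² = 0.007179.
t = (2.339 − 0.03435)/0.007179 = 321 days.

321 days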